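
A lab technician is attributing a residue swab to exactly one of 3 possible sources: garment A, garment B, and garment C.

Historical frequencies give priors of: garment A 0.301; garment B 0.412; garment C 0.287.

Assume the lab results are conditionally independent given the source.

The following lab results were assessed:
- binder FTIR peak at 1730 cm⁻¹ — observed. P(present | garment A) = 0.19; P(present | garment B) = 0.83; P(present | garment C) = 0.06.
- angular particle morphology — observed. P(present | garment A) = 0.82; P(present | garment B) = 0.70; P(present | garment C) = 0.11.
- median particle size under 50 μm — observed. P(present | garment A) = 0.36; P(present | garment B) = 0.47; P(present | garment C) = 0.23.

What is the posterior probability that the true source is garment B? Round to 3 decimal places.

By Bayes' rule with conditional independence, the unnormalized weight for each hypothesis is prior × ∏ likelihoods:
  garment A: 0.301 × 0.19 × 0.82 × 0.36 = 0.016882
  garment B: 0.412 × 0.83 × 0.70 × 0.47 = 0.1125
  garment C: 0.287 × 0.06 × 0.11 × 0.23 = 0.00043567
Marginal likelihood of the evidence = 0.12982.
P(garment B | evidence) = 0.1125 / 0.12982 ≈ 0.867.

0.867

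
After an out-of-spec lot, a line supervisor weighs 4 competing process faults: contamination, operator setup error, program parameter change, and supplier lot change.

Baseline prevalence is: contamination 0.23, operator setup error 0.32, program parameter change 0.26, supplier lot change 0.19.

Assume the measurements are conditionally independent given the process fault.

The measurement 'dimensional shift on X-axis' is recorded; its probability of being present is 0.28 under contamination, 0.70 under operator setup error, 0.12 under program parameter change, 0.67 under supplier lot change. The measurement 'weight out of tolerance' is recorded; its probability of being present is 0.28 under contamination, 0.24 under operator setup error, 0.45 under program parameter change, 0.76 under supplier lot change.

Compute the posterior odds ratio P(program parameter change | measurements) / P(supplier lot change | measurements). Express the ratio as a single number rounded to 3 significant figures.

Unnormalized posterior weight (prior times the measurement likelihoods) for each of the two hypotheses:
  program parameter change: 0.26 × 0.12 × 0.45 = 0.01404
  supplier lot change: 0.19 × 0.67 × 0.76 = 0.096748
Odds(program parameter change : supplier lot change) = 0.01404 / 0.096748 ≈ 0.145.

0.145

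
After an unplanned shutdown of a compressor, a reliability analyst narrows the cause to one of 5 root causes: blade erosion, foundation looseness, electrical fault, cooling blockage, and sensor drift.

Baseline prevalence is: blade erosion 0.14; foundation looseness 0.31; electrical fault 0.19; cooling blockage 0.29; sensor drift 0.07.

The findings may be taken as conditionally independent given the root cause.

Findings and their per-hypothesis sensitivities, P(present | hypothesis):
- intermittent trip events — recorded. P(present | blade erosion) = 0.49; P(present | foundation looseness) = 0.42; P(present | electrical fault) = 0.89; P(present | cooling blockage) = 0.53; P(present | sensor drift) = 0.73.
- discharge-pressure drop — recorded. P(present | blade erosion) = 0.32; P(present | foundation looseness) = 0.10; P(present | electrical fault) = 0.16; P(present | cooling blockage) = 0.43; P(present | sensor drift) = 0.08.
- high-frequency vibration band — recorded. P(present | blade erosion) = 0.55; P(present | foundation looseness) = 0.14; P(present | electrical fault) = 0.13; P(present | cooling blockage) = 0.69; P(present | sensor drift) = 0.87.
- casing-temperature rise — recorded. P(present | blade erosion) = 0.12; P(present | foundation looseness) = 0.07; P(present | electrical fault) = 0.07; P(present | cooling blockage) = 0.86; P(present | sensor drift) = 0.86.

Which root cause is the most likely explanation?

By Bayes' rule with conditional independence, the unnormalized weight for each hypothesis is prior × ∏ likelihoods:
  blade erosion: 0.14 × 0.49 × 0.32 × 0.55 × 0.12 = 0.0014488
  foundation looseness: 0.31 × 0.42 × 0.10 × 0.14 × 0.07 = 0.0001276
  electrical fault: 0.19 × 0.89 × 0.16 × 0.13 × 0.07 = 0.00024621
  cooling blockage: 0.29 × 0.53 × 0.43 × 0.69 × 0.86 = 0.039218
  sensor drift: 0.07 × 0.73 × 0.08 × 0.87 × 0.86 = 0.0030586
Normalizing constant Z = 0.0014488 + 0.0001276 + 0.00024621 + 0.039218 + 0.0030586 = 0.0441.
P(blade erosion | evidence) ≈ 0.0014488 / 0.0441 ≈ 0.033
P(foundation looseness | evidence) ≈ 0.0001276 / 0.0441 ≈ 0.003
P(electrical fault | evidence) ≈ 0.00024621 / 0.0441 ≈ 0.006
P(cooling blockage | evidence) ≈ 0.039218 / 0.0441 ≈ 0.889
P(sensor drift | evidence) ≈ 0.0030586 / 0.0441 ≈ 0.069
The largest is 0.889, so cooling blockage is most probable.

cooling blockage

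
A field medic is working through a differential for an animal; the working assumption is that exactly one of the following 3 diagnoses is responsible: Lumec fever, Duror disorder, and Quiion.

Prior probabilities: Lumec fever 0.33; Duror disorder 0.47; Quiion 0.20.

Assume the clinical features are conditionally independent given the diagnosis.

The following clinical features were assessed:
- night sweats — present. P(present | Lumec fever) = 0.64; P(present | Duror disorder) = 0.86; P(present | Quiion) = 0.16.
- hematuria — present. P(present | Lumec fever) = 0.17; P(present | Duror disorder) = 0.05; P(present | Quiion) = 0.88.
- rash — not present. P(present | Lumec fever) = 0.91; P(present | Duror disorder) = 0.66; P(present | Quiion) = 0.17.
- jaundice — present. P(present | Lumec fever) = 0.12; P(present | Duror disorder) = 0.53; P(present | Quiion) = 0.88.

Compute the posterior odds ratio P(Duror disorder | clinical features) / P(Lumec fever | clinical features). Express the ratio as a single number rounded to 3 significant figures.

9.39

Unnormalized posterior weight (prior times the clinical feature likelihoods) for each of the two hypotheses (using 1 − P(present | H) for each absent clinical feature):
  Duror disorder: 0.47 × 0.86 × 0.05 × (1 − 0.66) × 0.53 = 0.0036418
  Lumec fever: 0.33 × 0.64 × 0.17 × (1 − 0.91) × 0.12 = 0.00038776
Odds(Duror disorder : Lumec fever) = 0.0036418 / 0.00038776 ≈ 9.39.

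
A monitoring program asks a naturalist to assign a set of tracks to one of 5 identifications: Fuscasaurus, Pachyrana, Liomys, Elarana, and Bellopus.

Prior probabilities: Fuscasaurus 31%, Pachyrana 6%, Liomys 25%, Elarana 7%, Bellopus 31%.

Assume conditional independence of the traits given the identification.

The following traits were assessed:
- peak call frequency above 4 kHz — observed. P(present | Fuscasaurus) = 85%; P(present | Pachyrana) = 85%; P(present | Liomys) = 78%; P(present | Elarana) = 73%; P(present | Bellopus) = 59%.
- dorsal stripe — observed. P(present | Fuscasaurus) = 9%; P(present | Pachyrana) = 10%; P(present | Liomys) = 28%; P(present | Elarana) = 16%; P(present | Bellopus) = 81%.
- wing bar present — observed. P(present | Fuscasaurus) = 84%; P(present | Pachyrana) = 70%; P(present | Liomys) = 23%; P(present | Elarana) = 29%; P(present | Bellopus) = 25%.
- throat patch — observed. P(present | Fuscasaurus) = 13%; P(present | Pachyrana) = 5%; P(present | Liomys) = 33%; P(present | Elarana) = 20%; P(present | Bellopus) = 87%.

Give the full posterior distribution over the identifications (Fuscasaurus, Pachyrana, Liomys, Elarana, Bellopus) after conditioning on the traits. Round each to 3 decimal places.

For each hypothesis, the unnormalized posterior weight is prior × product of the trait likelihoods:
  Fuscasaurus: 0.31 × 0.85 × 0.09 × 0.84 × 0.13 = 0.0025897
  Pachyrana: 0.06 × 0.85 × 0.10 × 0.70 × 0.05 = 0.0001785
  Liomys: 0.25 × 0.78 × 0.28 × 0.23 × 0.33 = 0.0041441
  Elarana: 0.07 × 0.73 × 0.16 × 0.29 × 0.20 = 0.00047421
  Bellopus: 0.31 × 0.59 × 0.81 × 0.25 × 0.87 = 0.032222
Marginal likelihood of the evidence = 0.039609.
P(Fuscasaurus | evidence) = 0.0025897 / 0.039609 ≈ 0.065
P(Pachyrana | evidence) = 0.0001785 / 0.039609 ≈ 0.005
P(Liomys | evidence) = 0.0041441 / 0.039609 ≈ 0.105
P(Elarana | evidence) = 0.00047421 / 0.039609 ≈ 0.012
P(Bellopus | evidence) = 0.032222 / 0.039609 ≈ 0.814

0.065, 0.005, 0.105, 0.012, 0.814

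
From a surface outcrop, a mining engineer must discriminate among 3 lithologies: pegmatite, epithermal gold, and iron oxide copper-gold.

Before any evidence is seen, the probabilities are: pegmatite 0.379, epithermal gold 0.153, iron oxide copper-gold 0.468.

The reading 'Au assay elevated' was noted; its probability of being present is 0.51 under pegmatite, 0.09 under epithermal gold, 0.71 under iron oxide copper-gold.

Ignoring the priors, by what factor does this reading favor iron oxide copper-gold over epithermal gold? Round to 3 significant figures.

7.89

The Bayes factor is the ratio of the two likelihoods.
  iron oxide copper-gold: 0.71
  epithermal gold: 0.09
Bayes factor = 0.71 / 0.09 ≈ 7.89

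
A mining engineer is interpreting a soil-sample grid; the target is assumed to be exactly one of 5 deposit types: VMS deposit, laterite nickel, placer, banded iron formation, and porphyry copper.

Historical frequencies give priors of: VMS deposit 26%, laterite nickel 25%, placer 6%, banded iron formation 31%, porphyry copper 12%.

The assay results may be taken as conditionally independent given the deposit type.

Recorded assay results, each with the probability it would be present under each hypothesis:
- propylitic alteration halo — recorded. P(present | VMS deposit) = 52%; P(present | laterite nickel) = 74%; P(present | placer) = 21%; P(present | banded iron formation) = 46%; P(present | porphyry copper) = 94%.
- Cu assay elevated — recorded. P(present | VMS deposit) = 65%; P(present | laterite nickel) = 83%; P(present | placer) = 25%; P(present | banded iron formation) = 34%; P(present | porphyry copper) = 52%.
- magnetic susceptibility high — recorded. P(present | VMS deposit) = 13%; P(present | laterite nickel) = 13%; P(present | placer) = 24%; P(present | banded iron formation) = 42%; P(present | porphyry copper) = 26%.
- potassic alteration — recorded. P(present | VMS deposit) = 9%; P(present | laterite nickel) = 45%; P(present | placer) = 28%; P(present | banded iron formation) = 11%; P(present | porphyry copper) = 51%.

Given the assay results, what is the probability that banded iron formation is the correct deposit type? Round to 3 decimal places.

0.111

For each hypothesis, the unnormalized posterior weight is prior × product of the assay result likelihoods:
  VMS deposit: 0.26 × 0.52 × 0.65 × 0.13 × 0.09 = 0.0010282
  laterite nickel: 0.25 × 0.74 × 0.83 × 0.13 × 0.45 = 0.0089827
  placer: 0.06 × 0.21 × 0.25 × 0.24 × 0.28 = 0.00021168
  banded iron formation: 0.31 × 0.46 × 0.34 × 0.42 × 0.11 = 0.00224
  porphyry copper: 0.12 × 0.94 × 0.52 × 0.26 × 0.51 = 0.0077778
The unnormalized weights sum to 0.02024.
P(banded iron formation | evidence) = 0.00224 / 0.02024 ≈ 0.111.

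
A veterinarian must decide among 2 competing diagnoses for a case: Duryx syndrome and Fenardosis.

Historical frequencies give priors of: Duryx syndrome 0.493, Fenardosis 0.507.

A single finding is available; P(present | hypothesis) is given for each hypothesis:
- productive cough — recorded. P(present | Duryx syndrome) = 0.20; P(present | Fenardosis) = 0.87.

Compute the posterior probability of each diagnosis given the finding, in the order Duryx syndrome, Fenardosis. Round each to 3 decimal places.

For each hypothesis, the unnormalized posterior weight is prior × likelihood:
  Duryx syndrome: 0.493 × 0.20 = 0.0986
  Fenardosis: 0.507 × 0.87 = 0.44109
Normalizing constant Z = 0.0986 + 0.44109 = 0.53969.
P(Duryx syndrome | evidence) = 0.0986 / 0.53969 ≈ 0.183
P(Fenardosis | evidence) = 0.44109 / 0.53969 ≈ 0.817

0.183, 0.817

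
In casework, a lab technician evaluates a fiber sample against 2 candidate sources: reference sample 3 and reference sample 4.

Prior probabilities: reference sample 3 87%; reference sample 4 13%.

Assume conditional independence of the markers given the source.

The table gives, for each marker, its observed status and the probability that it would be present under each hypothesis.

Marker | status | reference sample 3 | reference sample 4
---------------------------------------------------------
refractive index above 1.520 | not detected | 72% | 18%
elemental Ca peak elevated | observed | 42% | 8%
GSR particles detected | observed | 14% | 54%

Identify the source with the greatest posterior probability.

For each hypothesis, the unnormalized posterior weight is prior × product of the marker likelihoods (using 1 − P(present | H) for each absent marker):
  reference sample 3: 0.87 × (1 − 0.72) × 0.42 × 0.14 = 0.014324
  reference sample 4: 0.13 × (1 − 0.18) × 0.08 × 0.54 = 0.0046051
Normalizing constant Z = 0.014324 + 0.0046051 = 0.018929.
P(reference sample 3 | evidence) ≈ 0.014324 / 0.018929 ≈ 0.757
P(reference sample 4 | evidence) ≈ 0.0046051 / 0.018929 ≈ 0.243
The largest is 0.757, so reference sample 3 is most probable.

reference sample 3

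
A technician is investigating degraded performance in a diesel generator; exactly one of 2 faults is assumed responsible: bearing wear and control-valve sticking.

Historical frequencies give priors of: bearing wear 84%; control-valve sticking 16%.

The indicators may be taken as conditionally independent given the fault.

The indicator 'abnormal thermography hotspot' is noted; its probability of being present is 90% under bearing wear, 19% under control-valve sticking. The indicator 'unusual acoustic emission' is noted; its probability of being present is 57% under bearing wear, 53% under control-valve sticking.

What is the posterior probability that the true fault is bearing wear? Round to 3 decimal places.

0.964

For each hypothesis, the unnormalized posterior weight is prior × product of the indicator likelihoods:
  bearing wear: 0.84 × 0.90 × 0.57 = 0.43092
  control-valve sticking: 0.16 × 0.19 × 0.53 = 0.016112
Marginal likelihood of the evidence = 0.44703.
P(bearing wear | evidence) = 0.43092 / 0.44703 ≈ 0.964.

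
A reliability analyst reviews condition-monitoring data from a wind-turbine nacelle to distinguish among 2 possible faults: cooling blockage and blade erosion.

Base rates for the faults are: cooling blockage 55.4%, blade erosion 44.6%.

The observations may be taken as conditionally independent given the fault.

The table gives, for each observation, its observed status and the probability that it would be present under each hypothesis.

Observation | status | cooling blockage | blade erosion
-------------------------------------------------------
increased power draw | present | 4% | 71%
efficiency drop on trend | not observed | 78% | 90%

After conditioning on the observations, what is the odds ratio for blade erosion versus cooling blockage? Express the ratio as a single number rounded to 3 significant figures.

Unnormalized posterior weight (prior times the observation likelihoods) for each of the two hypotheses (using 1 − P(present | H) for each absent observation):
  blade erosion: 0.446 × 0.71 × (1 − 0.90) = 0.031666
  cooling blockage: 0.554 × 0.04 × (1 − 0.78) = 0.0048752
Posterior odds = 0.031666 / 0.0048752 ≈ 6.50.

6.50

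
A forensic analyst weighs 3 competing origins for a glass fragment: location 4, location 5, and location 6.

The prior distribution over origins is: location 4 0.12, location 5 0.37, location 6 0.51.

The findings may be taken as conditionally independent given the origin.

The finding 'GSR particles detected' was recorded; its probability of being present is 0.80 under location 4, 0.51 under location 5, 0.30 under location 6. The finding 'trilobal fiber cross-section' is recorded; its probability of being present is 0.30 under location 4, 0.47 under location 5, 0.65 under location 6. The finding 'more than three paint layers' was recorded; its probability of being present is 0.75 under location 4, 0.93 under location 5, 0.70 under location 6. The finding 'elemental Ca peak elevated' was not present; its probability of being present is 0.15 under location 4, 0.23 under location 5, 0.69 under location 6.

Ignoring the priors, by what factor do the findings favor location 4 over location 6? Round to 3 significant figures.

The Bayes factor is the ratio of the joint likelihoods of the evidence pattern under the two hypotheses (using 1 − P(present | H) for each absent finding).
  location 4: 0.80 × 0.30 × 0.75 × (1 − 0.15) = 0.153
  location 6: 0.30 × 0.65 × 0.70 × (1 − 0.69) = 0.042315
Bayes factor = 0.153 / 0.042315 ≈ 3.62

3.62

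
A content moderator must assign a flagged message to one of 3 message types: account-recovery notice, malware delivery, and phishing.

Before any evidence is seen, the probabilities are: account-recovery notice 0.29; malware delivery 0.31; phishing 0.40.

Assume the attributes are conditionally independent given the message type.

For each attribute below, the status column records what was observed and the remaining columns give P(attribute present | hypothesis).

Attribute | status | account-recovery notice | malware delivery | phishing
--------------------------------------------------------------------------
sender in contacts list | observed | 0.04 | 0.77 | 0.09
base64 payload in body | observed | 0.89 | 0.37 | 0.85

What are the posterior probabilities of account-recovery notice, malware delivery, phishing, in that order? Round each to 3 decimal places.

0.080, 0.683, 0.237

By Bayes' rule with conditional independence, the unnormalized weight for each hypothesis is prior × ∏ likelihoods:
  account-recovery notice: 0.29 × 0.04 × 0.89 = 0.010324
  malware delivery: 0.31 × 0.77 × 0.37 = 0.088319
  phishing: 0.40 × 0.09 × 0.85 = 0.0306
Marginal likelihood of the evidence = 0.12924.
P(account-recovery notice | evidence) = 0.010324 / 0.12924 ≈ 0.080
P(malware delivery | evidence) = 0.088319 / 0.12924 ≈ 0.683
P(phishing | evidence) = 0.0306 / 0.12924 ≈ 0.237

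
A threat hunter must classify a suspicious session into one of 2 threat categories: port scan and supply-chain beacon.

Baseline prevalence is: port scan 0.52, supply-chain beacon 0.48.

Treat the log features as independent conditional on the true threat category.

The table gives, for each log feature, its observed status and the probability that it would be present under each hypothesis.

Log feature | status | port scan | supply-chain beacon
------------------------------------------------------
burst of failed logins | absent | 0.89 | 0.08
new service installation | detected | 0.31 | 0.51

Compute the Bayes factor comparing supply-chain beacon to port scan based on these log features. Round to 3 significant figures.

13.8

Take the product of per-log feature likelihoods under each hypothesis (using 1 − P(present | H) for each absent log feature), then divide.
  supply-chain beacon: (1 − 0.08) × 0.51 = 0.4692
  port scan: (1 − 0.89) × 0.31 = 0.0341
Bayes factor = 0.4692 / 0.0341 ≈ 13.8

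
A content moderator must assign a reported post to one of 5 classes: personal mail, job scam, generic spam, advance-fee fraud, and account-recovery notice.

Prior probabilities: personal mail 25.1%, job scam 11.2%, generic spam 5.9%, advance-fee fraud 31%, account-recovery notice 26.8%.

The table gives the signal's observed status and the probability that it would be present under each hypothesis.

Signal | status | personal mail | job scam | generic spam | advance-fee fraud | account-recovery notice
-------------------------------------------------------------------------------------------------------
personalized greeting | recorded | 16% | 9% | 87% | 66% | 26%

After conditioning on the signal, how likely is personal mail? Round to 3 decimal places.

Multiply each prior by the likelihood of the signal:
  personal mail: 0.251 × 0.16 = 0.04016
  job scam: 0.112 × 0.09 = 0.01008
  generic spam: 0.059 × 0.87 = 0.05133
  advance-fee fraud: 0.310 × 0.66 = 0.2046
  account-recovery notice: 0.268 × 0.26 = 0.06968
The unnormalized weights sum to 0.37585.
P(personal mail | evidence) = 0.04016 / 0.37585 ≈ 0.107.

0.107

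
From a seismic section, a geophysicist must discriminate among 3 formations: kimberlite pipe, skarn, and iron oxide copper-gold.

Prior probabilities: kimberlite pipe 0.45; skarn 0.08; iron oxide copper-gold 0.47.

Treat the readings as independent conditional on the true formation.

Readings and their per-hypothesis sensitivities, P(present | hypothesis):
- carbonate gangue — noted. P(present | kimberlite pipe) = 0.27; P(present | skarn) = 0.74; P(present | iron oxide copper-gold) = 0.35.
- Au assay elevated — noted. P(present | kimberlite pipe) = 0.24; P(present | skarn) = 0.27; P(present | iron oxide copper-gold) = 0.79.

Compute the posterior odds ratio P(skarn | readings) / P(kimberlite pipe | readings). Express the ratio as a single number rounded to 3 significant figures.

Posterior odds equal prior odds times the likelihood ratio; only the two competing hypotheses matter.
  skarn: 0.08 × 0.74 × 0.27 = 0.015984
  kimberlite pipe: 0.45 × 0.27 × 0.24 = 0.02916
Odds(skarn : kimberlite pipe) = 0.015984 / 0.02916 ≈ 0.548.

0.548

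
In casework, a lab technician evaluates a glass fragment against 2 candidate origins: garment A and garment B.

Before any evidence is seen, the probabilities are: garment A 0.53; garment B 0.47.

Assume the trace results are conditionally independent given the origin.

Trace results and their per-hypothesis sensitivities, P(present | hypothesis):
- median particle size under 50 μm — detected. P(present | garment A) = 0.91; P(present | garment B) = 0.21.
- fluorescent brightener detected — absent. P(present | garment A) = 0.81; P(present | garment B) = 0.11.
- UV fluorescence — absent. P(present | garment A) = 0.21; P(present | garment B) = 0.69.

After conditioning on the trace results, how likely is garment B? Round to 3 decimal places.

Multiply each prior by the joint likelihood of the trace result pattern (using 1 − P(present | H) for each absent trace result):
  garment A: 0.53 × 0.91 × (1 − 0.81) × (1 − 0.21) = 0.072393
  garment B: 0.47 × 0.21 × (1 − 0.11) × (1 − 0.69) = 0.027231
Normalizing constant Z = 0.072393 + 0.027231 = 0.099625.
P(garment B | evidence) = 0.027231 / 0.099625 ≈ 0.273.

0.273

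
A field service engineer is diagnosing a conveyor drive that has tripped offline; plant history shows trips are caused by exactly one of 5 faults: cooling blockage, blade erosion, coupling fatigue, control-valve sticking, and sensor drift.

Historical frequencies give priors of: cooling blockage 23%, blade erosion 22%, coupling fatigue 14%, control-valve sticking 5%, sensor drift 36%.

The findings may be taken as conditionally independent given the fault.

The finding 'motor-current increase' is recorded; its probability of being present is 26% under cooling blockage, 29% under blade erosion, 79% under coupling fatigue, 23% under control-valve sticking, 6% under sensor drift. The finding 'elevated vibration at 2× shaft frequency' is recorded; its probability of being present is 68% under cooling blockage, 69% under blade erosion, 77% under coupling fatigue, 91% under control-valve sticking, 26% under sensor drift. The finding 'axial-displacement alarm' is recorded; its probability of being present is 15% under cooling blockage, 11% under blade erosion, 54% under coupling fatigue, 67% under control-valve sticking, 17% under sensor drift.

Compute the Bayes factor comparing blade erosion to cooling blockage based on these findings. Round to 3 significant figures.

The Bayes factor is the ratio of the joint likelihoods of the evidence pattern under the two hypotheses.
  blade erosion: 0.29 × 0.69 × 0.11 = 0.022011
  cooling blockage: 0.26 × 0.68 × 0.15 = 0.02652
Bayes factor = 0.022011 / 0.02652 ≈ 0.830

0.830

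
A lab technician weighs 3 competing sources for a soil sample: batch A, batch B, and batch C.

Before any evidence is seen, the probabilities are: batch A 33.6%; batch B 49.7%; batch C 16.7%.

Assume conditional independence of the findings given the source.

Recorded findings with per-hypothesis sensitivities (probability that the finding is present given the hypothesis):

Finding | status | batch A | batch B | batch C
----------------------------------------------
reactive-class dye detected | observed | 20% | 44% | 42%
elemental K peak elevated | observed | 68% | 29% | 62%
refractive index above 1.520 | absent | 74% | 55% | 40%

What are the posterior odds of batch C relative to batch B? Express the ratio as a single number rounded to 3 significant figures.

Posterior odds equal prior odds times the likelihood ratio; only the two competing hypotheses matter (using 1 − P(present | H) for each absent finding).
  batch C: 0.167 × 0.42 × 0.62 × (1 − 0.40) = 0.026092
  batch B: 0.497 × 0.44 × 0.29 × (1 − 0.55) = 0.028538
Posterior odds = 0.026092 / 0.028538 ≈ 0.914.

0.914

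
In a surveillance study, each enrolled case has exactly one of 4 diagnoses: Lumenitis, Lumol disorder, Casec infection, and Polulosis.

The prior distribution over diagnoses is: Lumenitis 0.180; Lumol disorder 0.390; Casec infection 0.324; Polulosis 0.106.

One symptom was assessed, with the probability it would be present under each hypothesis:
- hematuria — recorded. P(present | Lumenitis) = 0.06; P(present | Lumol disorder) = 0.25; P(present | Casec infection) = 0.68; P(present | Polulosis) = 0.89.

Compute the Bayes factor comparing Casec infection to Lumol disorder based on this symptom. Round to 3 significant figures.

The Bayes factor is the ratio of the two likelihoods.
  Casec infection: 0.68
  Lumol disorder: 0.25
Bayes factor = 0.68 / 0.25 ≈ 2.72

2.72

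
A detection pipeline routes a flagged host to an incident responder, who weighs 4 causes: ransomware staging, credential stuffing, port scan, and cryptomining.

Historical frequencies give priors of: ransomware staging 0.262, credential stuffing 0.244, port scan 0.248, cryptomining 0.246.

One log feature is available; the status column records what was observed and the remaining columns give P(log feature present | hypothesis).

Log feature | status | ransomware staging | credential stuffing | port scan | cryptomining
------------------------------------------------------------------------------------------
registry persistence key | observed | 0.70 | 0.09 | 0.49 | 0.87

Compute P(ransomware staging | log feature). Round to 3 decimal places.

Multiply each prior by the likelihood of the log feature:
  ransomware staging: 0.262 × 0.70 = 0.1834
  credential stuffing: 0.244 × 0.09 = 0.02196
  port scan: 0.248 × 0.49 = 0.12152
  cryptomining: 0.246 × 0.87 = 0.21402
Normalizing constant Z = 0.1834 + 0.02196 + 0.12152 + 0.21402 = 0.5409.
P(ransomware staging | evidence) = 0.1834 / 0.5409 ≈ 0.339.

0.339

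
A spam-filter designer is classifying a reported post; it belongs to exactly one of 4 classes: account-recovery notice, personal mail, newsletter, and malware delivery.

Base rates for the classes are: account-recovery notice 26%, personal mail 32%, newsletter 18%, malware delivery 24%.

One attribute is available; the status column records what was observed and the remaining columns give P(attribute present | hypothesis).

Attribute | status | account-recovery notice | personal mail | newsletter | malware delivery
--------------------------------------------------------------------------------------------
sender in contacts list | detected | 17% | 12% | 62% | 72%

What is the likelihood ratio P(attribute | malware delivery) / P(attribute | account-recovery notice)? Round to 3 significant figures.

The Bayes factor is the ratio of the two likelihoods.
  malware delivery: 0.72
  account-recovery notice: 0.17
Bayes factor = 0.72 / 0.17 ≈ 4.24

4.24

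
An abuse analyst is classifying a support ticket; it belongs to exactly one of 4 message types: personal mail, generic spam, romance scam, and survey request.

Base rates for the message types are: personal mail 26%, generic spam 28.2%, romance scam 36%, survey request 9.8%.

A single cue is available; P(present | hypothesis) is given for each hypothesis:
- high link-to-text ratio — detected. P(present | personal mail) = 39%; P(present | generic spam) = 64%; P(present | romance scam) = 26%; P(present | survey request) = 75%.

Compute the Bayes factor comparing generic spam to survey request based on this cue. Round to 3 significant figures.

0.853

Likelihood of this cue under each hypothesis:
  generic spam: 0.64
  survey request: 0.75
Bayes factor = 0.64 / 0.75 ≈ 0.853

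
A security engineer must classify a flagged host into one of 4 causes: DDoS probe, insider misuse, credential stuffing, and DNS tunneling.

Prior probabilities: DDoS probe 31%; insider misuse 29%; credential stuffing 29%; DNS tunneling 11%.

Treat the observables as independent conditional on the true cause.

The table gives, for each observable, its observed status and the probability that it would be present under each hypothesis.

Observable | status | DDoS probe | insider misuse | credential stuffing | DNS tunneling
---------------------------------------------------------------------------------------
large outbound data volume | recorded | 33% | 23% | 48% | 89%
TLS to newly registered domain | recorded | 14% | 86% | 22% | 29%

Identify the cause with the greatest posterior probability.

Multiply each prior by the joint likelihood of the observable pattern:
  DDoS probe: 0.31 × 0.33 × 0.14 = 0.014322
  insider misuse: 0.29 × 0.23 × 0.86 = 0.057362
  credential stuffing: 0.29 × 0.48 × 0.22 = 0.030624
  DNS tunneling: 0.11 × 0.89 × 0.29 = 0.028391
The unnormalized weights sum to 0.1307.
P(DDoS probe | evidence) ≈ 0.014322 / 0.1307 ≈ 0.110
P(insider misuse | evidence) ≈ 0.057362 / 0.1307 ≈ 0.439
P(credential stuffing | evidence) ≈ 0.030624 / 0.1307 ≈ 0.234
P(DNS tunneling | evidence) ≈ 0.028391 / 0.1307 ≈ 0.217
The largest is 0.439, so insider misuse is most probable.

insider misuse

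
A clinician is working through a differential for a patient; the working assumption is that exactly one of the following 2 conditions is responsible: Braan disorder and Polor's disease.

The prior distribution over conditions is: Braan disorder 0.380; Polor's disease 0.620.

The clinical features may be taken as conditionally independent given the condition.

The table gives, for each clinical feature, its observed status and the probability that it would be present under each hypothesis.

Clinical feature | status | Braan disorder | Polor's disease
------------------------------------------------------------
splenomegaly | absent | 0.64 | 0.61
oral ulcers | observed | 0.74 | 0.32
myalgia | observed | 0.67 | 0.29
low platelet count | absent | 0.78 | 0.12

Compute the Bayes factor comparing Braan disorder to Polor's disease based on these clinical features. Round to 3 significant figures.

Take the product of per-clinical feature likelihoods under each hypothesis (using 1 − P(present | H) for each absent clinical feature), then divide.
  Braan disorder: (1 − 0.64) × 0.74 × 0.67 × (1 − 0.78) = 0.039267
  Polor's disease: (1 − 0.61) × 0.32 × 0.29 × (1 − 0.12) = 0.031849
Bayes factor = 0.039267 / 0.031849 ≈ 1.23

1.23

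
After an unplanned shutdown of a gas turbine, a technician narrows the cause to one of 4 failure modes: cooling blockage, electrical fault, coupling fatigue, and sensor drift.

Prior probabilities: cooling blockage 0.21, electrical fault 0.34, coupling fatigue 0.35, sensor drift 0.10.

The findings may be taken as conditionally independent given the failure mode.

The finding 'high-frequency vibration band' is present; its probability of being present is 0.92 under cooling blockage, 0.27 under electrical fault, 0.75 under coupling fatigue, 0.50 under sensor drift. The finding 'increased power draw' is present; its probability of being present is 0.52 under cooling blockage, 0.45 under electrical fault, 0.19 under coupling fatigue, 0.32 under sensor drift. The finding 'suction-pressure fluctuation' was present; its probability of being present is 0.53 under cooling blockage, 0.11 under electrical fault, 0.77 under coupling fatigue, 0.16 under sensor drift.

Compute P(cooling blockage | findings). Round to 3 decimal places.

For each hypothesis, the unnormalized posterior weight is prior × product of the finding likelihoods:
  cooling blockage: 0.21 × 0.92 × 0.52 × 0.53 = 0.053246
  electrical fault: 0.34 × 0.27 × 0.45 × 0.11 = 0.0045441
  coupling fatigue: 0.35 × 0.75 × 0.19 × 0.77 = 0.038404
  sensor drift: 0.10 × 0.50 × 0.32 × 0.16 = 0.00256
Marginal likelihood of the evidence = 0.098754.
P(cooling blockage | evidence) = 0.053246 / 0.098754 ≈ 0.539.

0.539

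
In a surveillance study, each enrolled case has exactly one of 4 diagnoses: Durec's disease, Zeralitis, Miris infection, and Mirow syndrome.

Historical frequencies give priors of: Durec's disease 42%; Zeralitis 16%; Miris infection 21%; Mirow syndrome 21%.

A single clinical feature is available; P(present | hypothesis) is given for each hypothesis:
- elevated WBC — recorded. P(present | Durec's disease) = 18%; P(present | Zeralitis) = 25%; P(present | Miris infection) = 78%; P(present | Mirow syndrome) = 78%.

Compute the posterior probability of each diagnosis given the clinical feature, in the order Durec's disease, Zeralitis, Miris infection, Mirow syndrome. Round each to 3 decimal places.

Multiply each prior by the likelihood of the clinical feature:
  Durec's disease: 0.42 × 0.18 = 0.0756
  Zeralitis: 0.16 × 0.25 = 0.04
  Miris infection: 0.21 × 0.78 = 0.1638
  Mirow syndrome: 0.21 × 0.78 = 0.1638
The unnormalized weights sum to 0.4432.
P(Durec's disease | evidence) = 0.0756 / 0.4432 ≈ 0.171
P(Zeralitis | evidence) = 0.04 / 0.4432 ≈ 0.090
P(Miris infection | evidence) = 0.1638 / 0.4432 ≈ 0.370
P(Mirow syndrome | evidence) = 0.1638 / 0.4432 ≈ 0.370

0.171, 0.090, 0.370, 0.370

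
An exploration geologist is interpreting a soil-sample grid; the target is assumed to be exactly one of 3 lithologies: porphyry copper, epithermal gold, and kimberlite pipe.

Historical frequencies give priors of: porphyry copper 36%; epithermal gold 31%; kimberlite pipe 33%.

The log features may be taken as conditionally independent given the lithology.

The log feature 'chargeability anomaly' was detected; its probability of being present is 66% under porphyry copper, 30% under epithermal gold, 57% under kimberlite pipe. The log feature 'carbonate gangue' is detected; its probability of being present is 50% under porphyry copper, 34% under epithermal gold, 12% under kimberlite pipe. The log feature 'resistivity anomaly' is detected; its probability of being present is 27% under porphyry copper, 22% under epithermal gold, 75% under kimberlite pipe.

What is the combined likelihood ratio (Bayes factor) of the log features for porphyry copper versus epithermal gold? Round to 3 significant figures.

The Bayes factor is the ratio of the joint likelihoods of the log feature pattern under the two hypotheses.
  porphyry copper: 0.66 × 0.50 × 0.27 = 0.0891
  epithermal gold: 0.30 × 0.34 × 0.22 = 0.02244
Bayes factor = 0.0891 / 0.02244 ≈ 3.97

3.97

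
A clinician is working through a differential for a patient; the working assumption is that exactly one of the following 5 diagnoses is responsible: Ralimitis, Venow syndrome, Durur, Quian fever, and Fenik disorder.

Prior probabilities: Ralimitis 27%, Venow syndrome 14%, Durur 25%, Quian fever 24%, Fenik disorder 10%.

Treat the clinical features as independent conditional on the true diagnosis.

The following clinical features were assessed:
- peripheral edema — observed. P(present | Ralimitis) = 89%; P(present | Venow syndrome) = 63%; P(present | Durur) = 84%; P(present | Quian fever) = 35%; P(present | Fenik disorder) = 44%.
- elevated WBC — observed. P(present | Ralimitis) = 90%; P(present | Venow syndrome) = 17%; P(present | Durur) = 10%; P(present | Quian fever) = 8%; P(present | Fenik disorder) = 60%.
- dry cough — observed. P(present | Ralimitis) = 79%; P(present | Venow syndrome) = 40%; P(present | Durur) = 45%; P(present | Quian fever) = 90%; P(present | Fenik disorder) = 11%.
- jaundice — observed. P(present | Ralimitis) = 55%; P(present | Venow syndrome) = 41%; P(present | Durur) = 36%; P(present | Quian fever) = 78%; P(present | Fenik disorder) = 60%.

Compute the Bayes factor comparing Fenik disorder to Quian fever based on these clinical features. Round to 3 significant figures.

0.886

Joint likelihood of the clinical feature pattern under each hypothesis:
  Fenik disorder: 0.44 × 0.60 × 0.11 × 0.60 = 0.017424
  Quian fever: 0.35 × 0.08 × 0.90 × 0.78 = 0.019656
Bayes factor = 0.017424 / 0.019656 ≈ 0.886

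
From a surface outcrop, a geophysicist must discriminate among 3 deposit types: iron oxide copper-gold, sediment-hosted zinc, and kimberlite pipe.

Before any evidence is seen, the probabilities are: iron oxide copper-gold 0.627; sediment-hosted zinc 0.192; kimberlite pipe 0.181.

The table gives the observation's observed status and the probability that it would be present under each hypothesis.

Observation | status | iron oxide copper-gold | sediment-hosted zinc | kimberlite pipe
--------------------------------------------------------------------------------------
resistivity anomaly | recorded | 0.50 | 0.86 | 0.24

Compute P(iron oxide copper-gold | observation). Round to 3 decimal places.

Multiply each prior by the likelihood of the observation:
  iron oxide copper-gold: 0.627 × 0.50 = 0.3135
  sediment-hosted zinc: 0.192 × 0.86 = 0.16512
  kimberlite pipe: 0.181 × 0.24 = 0.04344
Normalizing constant Z = 0.3135 + 0.16512 + 0.04344 = 0.52206.
P(iron oxide copper-gold | evidence) = 0.3135 / 0.52206 ≈ 0.601.

0.601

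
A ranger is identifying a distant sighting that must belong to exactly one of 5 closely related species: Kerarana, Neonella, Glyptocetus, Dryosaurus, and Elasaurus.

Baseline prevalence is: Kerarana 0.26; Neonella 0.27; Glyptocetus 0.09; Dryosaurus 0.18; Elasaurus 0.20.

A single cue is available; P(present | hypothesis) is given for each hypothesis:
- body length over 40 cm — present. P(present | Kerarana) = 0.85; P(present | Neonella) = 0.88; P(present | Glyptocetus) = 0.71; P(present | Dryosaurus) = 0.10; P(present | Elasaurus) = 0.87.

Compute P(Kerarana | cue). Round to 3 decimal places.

For each hypothesis, the unnormalized posterior weight is prior × likelihood:
  Kerarana: 0.26 × 0.85 = 0.221
  Neonella: 0.27 × 0.88 = 0.2376
  Glyptocetus: 0.09 × 0.71 = 0.0639
  Dryosaurus: 0.18 × 0.10 = 0.018
  Elasaurus: 0.20 × 0.87 = 0.174
Marginal likelihood of the evidence = 0.7145.
P(Kerarana | evidence) = 0.221 / 0.7145 ≈ 0.309.

0.309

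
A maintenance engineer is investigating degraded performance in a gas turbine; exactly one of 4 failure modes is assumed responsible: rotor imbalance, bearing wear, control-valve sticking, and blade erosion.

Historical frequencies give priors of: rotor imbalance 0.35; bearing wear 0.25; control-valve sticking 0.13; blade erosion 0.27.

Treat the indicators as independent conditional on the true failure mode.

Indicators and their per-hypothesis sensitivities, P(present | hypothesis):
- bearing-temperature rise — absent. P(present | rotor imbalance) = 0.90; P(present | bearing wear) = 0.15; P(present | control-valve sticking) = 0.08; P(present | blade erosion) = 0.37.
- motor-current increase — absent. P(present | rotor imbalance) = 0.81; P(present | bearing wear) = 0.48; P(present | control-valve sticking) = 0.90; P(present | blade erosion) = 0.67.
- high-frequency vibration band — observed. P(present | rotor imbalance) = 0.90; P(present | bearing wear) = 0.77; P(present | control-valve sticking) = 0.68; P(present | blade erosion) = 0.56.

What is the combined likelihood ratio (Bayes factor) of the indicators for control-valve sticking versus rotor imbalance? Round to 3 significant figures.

3.66

The Bayes factor is the ratio of the joint likelihoods of the indicator pattern under the two hypotheses (using 1 − P(present | H) for each absent indicator).
  control-valve sticking: (1 − 0.08) × (1 − 0.90) × 0.68 = 0.06256
  rotor imbalance: (1 − 0.90) × (1 − 0.81) × 0.90 = 0.0171
Bayes factor = 0.06256 / 0.0171 ≈ 3.66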